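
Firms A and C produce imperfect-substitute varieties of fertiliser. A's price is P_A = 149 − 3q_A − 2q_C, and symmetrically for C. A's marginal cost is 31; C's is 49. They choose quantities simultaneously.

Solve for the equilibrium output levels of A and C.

Firm A's profit: π = q_A(149 − 3q_A − 2q_C) − 31q_A.
∂π/∂q_A = 118 − 6q_A − 2q_C = 0 ⇒ q_A = 59/3 − (1/3)q_C.
Similarly q_C = 50/3 − (1/3)q_A.
Solving the two reaction functions simultaneously: (1 − (−1/3)(−1/3))q_A = 59/3 − (1/3)·(50/3), so (8/9)q_A = 127/9 and q_A = 15.875.
Then q_C = 50/3 − (1/3)·15.875 = 11.375.

15.875, 11.375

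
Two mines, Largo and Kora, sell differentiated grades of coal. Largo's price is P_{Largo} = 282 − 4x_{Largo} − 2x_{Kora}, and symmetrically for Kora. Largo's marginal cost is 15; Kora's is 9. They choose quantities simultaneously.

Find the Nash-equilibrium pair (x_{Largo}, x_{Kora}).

Mine Largo's profit: π = x_{Largo}(282 − 4x_{Largo} − 2x_{Kora}) − 15x_{Largo}.
∂π/∂x_{Largo} = 267 − 8x_{Largo} − 2x_{Kora} = 0 ⇒ x_{Largo} = 33.375 − 0.25x_{Kora}.
Similarly x_{Kora} = 34.125 − 0.25x_{Largo}.
Solving the two reaction functions simultaneously: (1 − (−0.25)(−0.25))x_{Largo} = 33.375 − 0.25·34.125, so 0.9375x_{Largo} = 795/32 and x_{Largo} = 26.5.
Then x_{Kora} = 34.125 − 0.25·26.5 = 27.5.

26.5, 27.5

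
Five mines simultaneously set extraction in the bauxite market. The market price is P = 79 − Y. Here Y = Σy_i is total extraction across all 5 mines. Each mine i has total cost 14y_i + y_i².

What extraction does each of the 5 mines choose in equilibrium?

A representative mine's profit is π_i = y_i(79 − Y) − 14y_i − y_i², with Y = y_i + Σ_{j≠i} y_j.
First-order condition: 65 − 4y_i − Σ_{j≠i} y_j = 0.
In a symmetric equilibrium every mine chooses the same y, so Σ_{j≠i} y_j = 4y. The condition becomes 65 − 8y = 0, giving y = 65/8 = 8.125.

8.125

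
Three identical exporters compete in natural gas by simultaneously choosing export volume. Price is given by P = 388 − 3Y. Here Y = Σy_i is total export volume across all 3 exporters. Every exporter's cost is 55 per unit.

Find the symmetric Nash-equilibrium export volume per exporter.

27.75

A representative exporter's profit is π_i = y_i(388 − 3Y) − 55y_i, with Y = y_i + Σ_{j≠i} y_j.
First-order condition: 333 − 6y_i − 3Σ_{j≠i} y_j = 0.
With identical exporters, set every y_j = y: then 333 − 6y − 6y = 0, i.e. y = 333/12 = 27.75.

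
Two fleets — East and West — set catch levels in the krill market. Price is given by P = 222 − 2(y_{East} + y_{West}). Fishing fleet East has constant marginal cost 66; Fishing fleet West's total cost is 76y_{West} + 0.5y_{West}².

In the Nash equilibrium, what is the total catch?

47.5

Fishing fleet East's profit: π = y_{East}(222 − 2(y_{East} + y_{West})) − 66y_{East}.
∂π/∂y_{East} = 156 − 4y_{East} − 2y_{West} = 0, so y_{East} = 39 − 0.5y_{West}.
For West: ∂π/∂y_{West} = 146 − 5y_{West} − 2y_{East} = 0 ⇒ y_{West} = 29.2 − 0.4y_{East}.
Substituting the second reaction function into the first: y_{East} = 39 − 0.5(29.2 − 0.4y_{East}), which gives 0.8y_{East} = 24.4 ⇒ y_{East} = 30.5.
Then y_{West} = 29.2 − 0.4·30.5 = 17.
Total catch: 30.5 + 17 = 47.5.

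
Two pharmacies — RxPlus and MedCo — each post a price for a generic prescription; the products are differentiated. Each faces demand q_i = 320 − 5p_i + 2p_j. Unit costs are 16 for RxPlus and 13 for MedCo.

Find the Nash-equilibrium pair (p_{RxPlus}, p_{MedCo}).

49.6875, 48.4375

RxPlus's profit: π = (p_{RxPlus} − 16)(320 − 5p_{RxPlus} + 2p_{MedCo}).
∂π/∂p_{RxPlus} = 400 − 10p_{RxPlus} + 2p_{MedCo} = 0 ⇒ p_{RxPlus} = 40 + 0.2p_{MedCo}.
Similarly p_{MedCo} = 38.5 + 0.2p_{RxPlus}.
Substituting the second reaction function into the first: p_{RxPlus} = 40 + 0.2(38.5 + 0.2p_{RxPlus}), which gives 0.96p_{RxPlus} = 47.7 ⇒ p_{RxPlus} = 49.6875.
Then p_{MedCo} = 38.5 + 0.2·49.6875 = 48.4375.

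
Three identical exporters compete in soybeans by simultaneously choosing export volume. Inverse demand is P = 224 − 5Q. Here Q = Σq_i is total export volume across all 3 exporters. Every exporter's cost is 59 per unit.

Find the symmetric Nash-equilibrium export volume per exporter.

8.25

A representative exporter's profit is π_i = q_i(224 − 5Q) − 59q_i, with Q = q_i + Σ_{j≠i} q_j.
First-order condition: 165 − 10q_i − 5Σ_{j≠i} q_j = 0.
In a symmetric equilibrium every exporter chooses the same q, so Σ_{j≠i} q_j = 2q. The condition becomes 165 − 20q = 0, giving q = 165/20 = 8.25.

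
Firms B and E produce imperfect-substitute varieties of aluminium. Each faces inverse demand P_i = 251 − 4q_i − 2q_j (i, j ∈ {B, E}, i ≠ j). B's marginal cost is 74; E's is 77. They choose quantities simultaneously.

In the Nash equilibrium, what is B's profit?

1267.36

Firm B's profit: π = q_B(251 − 4q_B − 2q_E) − 74q_B.
∂π/∂q_B = 177 − 8q_B − 2q_E = 0 ⇒ q_B = 22.125 − 0.25q_E.
Similarly q_E = 21.75 − 0.25q_B.
Plugging q_E into B's best response: q_B = 22.125 − 0.25(21.75 − 0.25q_B) ⇒ 0.9375q_B = 16.6875, so q_B = 17.8.
Then q_E = 21.75 − 0.25·17.8 = 17.3.
P_B = 251 − 4·17.8 − 2·17.3 = 145.2.
Profit = (145.2 − 74)·17.8 = 1267.36.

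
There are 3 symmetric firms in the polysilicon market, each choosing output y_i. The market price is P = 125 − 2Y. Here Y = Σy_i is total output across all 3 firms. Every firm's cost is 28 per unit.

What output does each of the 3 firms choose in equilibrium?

A representative firm's profit is π_i = y_i(125 − 2Y) − 28y_i, with Y = y_i + Σ_{j≠i} y_j.
First-order condition: 97 − 4y_i − 2Σ_{j≠i} y_j = 0.
In a symmetric equilibrium every firm chooses the same y, so Σ_{j≠i} y_j = 2y. The condition becomes 97 − 8y = 0, giving y = 97/8 = 12.125.

12.125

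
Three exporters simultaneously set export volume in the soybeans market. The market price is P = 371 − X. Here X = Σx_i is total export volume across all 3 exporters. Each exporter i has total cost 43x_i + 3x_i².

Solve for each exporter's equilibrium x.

32.8

A representative exporter's profit is π_i = x_i(371 − X) − 43x_i − 3x_i², with X = x_i + Σ_{j≠i} x_j.
First-order condition: 328 − 8x_i − Σ_{j≠i} x_j = 0.
Imposing symmetry (x_j = x for all j) turns Σ_{j≠i} x_j into 2x, so 328 = 10x and x = 32.8.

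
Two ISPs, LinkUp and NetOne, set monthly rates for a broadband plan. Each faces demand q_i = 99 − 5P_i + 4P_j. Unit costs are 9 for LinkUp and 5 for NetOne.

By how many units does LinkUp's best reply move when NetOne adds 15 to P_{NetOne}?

6

LinkUp's profit: π = (P_{LinkUp} − 9)(99 − 5P_{LinkUp} + 4P_{NetOne}).
∂π/∂P_{LinkUp} = 144 − 10P_{LinkUp} + 4P_{NetOne} = 0 ⇒ P_{LinkUp} = 14.4 + 0.4P_{NetOne}.
The reaction-function slope is 0.4, so a 15-unit rise in P_{NetOne} moves P_{LinkUp} by 0.4 × 15 = 6. LinkUp's best response rises — the actions are strategic complements.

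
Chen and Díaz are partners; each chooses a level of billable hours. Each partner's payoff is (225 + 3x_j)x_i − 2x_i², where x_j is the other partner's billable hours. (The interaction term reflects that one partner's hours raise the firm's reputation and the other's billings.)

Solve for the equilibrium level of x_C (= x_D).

225

Chen's payoff is (225 + 3x_D)x_C − 2x_C².
∂π/∂x_C = 225 + 3x_D − 4x_C = 0, so x_C = 56.25 + 0.75x_D.
By symmetry x_D = x_C; substituting into the reaction function, 0.25x_C = 56.25 and x_C = 225.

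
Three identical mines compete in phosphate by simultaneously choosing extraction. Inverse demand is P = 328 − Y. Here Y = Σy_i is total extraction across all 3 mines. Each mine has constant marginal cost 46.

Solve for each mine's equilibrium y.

70.5

A representative mine's profit is π_i = y_i(328 − Y) − 46y_i, with Y = y_i + Σ_{j≠i} y_j.
First-order condition: 282 − 2y_i − Σ_{j≠i} y_j = 0.
Imposing symmetry (y_j = y for all j) turns Σ_{j≠i} y_j into 2y, so 282 = 4y and y = 70.5.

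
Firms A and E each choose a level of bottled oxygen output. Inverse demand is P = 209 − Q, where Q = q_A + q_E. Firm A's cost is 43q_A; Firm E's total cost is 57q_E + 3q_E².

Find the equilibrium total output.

87.6

Firm A's profit: π = q_A(209 − (q_A + q_E)) − 43q_A.
∂π/∂q_A = 166 − 2q_A − q_E = 0, so q_A = 83 − 0.5q_E.
For E: ∂π/∂q_E = 152 − 8q_E − q_A = 0 ⇒ q_E = 19 − 0.125q_A.
Solving the two reaction functions simultaneously: (1 − (−0.5)(−0.125))q_A = 83 − 0.5·19, so 0.9375q_A = 73.5 and q_A = 78.4.
Then q_E = 19 − 0.125·78.4 = 9.2.
Total output: 78.4 + 9.2 = 87.6.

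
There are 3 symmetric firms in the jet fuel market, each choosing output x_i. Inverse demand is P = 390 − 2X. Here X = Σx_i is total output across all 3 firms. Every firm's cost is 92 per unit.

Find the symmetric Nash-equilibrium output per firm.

A representative firm's profit is π_i = x_i(390 − 2X) − 92x_i, with X = x_i + Σ_{j≠i} x_j.
First-order condition: 298 − 4x_i − 2Σ_{j≠i} x_j = 0.
With identical firms, set every x_j = x: then 298 − 4x − 4x = 0, i.e. x = 298/8 = 37.25.

37.25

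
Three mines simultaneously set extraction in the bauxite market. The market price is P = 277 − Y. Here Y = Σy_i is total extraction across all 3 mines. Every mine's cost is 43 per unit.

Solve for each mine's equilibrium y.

58.5

A representative mine's profit is π_i = y_i(277 − Y) − 43y_i, with Y = y_i + Σ_{j≠i} y_j.
First-order condition: 234 − 2y_i − Σ_{j≠i} y_j = 0.
Imposing symmetry (y_j = y for all j) turns Σ_{j≠i} y_j into 2y, so 234 = 4y and y = 58.5.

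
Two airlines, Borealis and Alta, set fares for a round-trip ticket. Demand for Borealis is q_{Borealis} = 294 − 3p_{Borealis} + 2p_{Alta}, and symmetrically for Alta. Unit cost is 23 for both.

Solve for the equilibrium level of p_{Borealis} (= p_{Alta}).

Borealis's profit: π = (p_{Borealis} − 23)(294 − 3p_{Borealis} + 2p_{Alta}).
∂π/∂p_{Borealis} = 363 − 6p_{Borealis} + 2p_{Alta} = 0 ⇒ p_{Borealis} = 60.5 + (1/3)p_{Alta}.
The game is symmetric, so in equilibrium p_{Alta} = p_{Borealis}: the reaction function gives (2/3)p_{Borealis} = 60.5, hence p_{Borealis} = 90.75.

90.75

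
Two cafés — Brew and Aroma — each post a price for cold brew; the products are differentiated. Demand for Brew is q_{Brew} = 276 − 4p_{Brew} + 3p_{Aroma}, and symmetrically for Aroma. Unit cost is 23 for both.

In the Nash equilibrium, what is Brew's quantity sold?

202.4

Brew's profit: π = (p_{Brew} − 23)(276 − 4p_{Brew} + 3p_{Aroma}).
∂π/∂p_{Brew} = 368 − 8p_{Brew} + 3p_{Aroma} = 0 ⇒ p_{Brew} = 46 + 0.375p_{Aroma}.
Setting p_{Brew} = p_{Aroma} in the reaction function: p_{Brew} = 46 + 0.375p_{Brew}, so p_{Brew} = 46 / 0.625 = 73.6.
q_{Brew} = 276 − 4·73.6 + 3·73.6 = 202.4.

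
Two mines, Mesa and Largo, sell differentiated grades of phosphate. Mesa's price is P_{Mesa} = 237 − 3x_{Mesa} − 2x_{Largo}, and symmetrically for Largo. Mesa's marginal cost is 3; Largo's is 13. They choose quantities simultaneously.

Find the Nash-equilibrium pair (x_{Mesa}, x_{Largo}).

Mine Mesa's profit: π = x_{Mesa}(237 − 3x_{Mesa} − 2x_{Largo}) − 3x_{Mesa}.
∂π/∂x_{Mesa} = 234 − 6x_{Mesa} − 2x_{Largo} = 0 ⇒ x_{Mesa} = 39 − (1/3)x_{Largo}.
Similarly x_{Largo} = 112/3 − (1/3)x_{Mesa}.
Plugging x_{Largo} into Mesa's best response: x_{Mesa} = 39 − (1/3)(112/3 − (1/3)x_{Mesa}) ⇒ (8/9)x_{Mesa} = 239/9, so x_{Mesa} = 29.875.
Then x_{Largo} = 112/3 − (1/3)·29.875 = 27.375.

29.875, 27.375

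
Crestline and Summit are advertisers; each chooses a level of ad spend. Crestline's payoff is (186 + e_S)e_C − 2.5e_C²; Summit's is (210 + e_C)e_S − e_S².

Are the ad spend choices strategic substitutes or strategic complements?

strategic complements

Expanding Crestline's payoff: 186e_C + e_Se_C − 2.5e_C².
∂π/∂e_C = 186 + e_S − 5e_C = 0, so e_C = 37.2 + 0.2e_S.
The best-response slope de_C/de_S = 0.2 > 0: the reaction function is upward-sloping, so the choices are strategic complements.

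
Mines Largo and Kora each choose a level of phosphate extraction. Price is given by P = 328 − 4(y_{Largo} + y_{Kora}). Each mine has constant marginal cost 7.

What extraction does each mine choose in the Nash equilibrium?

26.75

Mine Largo's profit: π = y_{Largo}(328 − 4(y_{Largo} + y_{Kora})) − 7y_{Largo}.
∂π/∂y_{Largo} = 321 − 8y_{Largo} − 4y_{Kora} = 0, so y_{Largo} = 40.125 − 0.5y_{Kora}.
Setting y_{Largo} = y_{Kora} in the reaction function: y_{Largo} = 40.125 − 0.5y_{Largo}, so y_{Largo} = 40.125 / 1.5 = 26.75.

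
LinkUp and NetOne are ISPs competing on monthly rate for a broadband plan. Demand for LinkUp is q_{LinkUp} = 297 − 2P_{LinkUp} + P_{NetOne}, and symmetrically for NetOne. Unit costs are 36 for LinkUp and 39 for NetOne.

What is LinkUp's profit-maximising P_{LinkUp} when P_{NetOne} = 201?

LinkUp's profit: π = (P_{LinkUp} − 36)(297 − 2P_{LinkUp} + P_{NetOne}).
∂π/∂P_{LinkUp} = 369 − 4P_{LinkUp} + P_{NetOne} = 0 ⇒ P_{LinkUp} = 92.25 + 0.25P_{NetOne}.
At P_{NetOne} = 201: P_{LinkUp} = 92.25 + 0.25·201 = 142.5.

142.5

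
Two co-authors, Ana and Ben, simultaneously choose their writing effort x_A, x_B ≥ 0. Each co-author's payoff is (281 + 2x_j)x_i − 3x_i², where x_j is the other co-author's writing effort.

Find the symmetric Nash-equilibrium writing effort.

Ana's payoff is (281 + 2x_B)x_A − 3x_A².
∂π/∂x_A = 281 + 2x_B − 6x_A = 0, so x_A = 281/6 + (1/3)x_B.
Setting x_A = x_B in the reaction function: x_A = 281/6 + (1/3)x_A, so x_A = (281/6) / (2/3) = 70.25.

70.25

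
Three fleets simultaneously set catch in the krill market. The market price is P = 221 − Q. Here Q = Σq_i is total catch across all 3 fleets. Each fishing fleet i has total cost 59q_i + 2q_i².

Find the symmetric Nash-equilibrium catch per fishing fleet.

A representative fishing fleet's profit is π_i = q_i(221 − Q) − 59q_i − 2q_i², with Q = q_i + Σ_{j≠i} q_j.
First-order condition: 162 − 6q_i − Σ_{j≠i} q_j = 0.
Imposing symmetry (q_j = q for all j) turns Σ_{j≠i} q_j into 2q, so 162 = 8q and q = 20.25.

20.25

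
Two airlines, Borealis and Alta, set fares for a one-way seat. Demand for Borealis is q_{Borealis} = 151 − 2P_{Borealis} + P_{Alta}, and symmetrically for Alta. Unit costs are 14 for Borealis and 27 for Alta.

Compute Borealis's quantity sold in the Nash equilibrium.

94.8

Borealis's profit: π = (P_{Borealis} − 14)(151 − 2P_{Borealis} + P_{Alta}).
∂π/∂P_{Borealis} = 179 − 4P_{Borealis} + P_{Alta} = 0 ⇒ P_{Borealis} = 44.75 + 0.25P_{Alta}.
Similarly P_{Alta} = 51.25 + 0.25P_{Borealis}.
Plugging P_{Alta} into Borealis's best response: P_{Borealis} = 44.75 + 0.25(51.25 + 0.25P_{Borealis}) ⇒ 0.9375P_{Borealis} = 57.5625, so P_{Borealis} = 61.4.
Then P_{Alta} = 51.25 + 0.25·61.4 = 66.6.
q_{Borealis} = 151 − 2·61.4 + 66.6 = 94.8.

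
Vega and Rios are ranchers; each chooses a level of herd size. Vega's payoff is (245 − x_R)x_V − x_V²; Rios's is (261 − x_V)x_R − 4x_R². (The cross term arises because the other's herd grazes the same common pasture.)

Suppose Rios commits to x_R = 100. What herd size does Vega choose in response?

Expanding Vega's payoff: 245x_V − x_Rx_V − x_V².
∂π/∂x_V = 245 − x_R − 2x_V = 0, so x_V = 122.5 − 0.5x_R.
At x_R = 100: x_V = 122.5 − 0.5·100 = 72.5.

72.5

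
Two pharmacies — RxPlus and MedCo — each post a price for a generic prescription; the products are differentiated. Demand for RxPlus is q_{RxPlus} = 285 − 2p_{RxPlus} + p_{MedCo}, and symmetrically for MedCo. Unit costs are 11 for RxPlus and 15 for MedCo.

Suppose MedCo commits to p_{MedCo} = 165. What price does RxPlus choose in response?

RxPlus's profit: π = (p_{RxPlus} − 11)(285 − 2p_{RxPlus} + p_{MedCo}).
∂π/∂p_{RxPlus} = 307 − 4p_{RxPlus} + p_{MedCo} = 0 ⇒ p_{RxPlus} = 76.75 + 0.25p_{MedCo}.
At p_{MedCo} = 165: p_{RxPlus} = 76.75 + 0.25·165 = 118.

118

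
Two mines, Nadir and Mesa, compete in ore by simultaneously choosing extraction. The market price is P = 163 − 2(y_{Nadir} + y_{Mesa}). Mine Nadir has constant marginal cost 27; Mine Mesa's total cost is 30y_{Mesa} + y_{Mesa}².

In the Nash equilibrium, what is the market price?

Mine Nadir's profit: π = y_{Nadir}(163 − 2(y_{Nadir} + y_{Mesa})) − 27y_{Nadir}.
∂π/∂y_{Nadir} = 136 − 4y_{Nadir} − 2y_{Mesa} = 0, so y_{Nadir} = 34 − 0.5y_{Mesa}.
For Mesa: ∂π/∂y_{Mesa} = 133 − 6y_{Mesa} − 2y_{Nadir} = 0 ⇒ y_{Mesa} = 133/6 − (1/3)y_{Nadir}.
Plugging y_{Mesa} into Nadir's best response: y_{Nadir} = 34 − 0.5(133/6 − (1/3)y_{Nadir}) ⇒ (5/6)y_{Nadir} = 275/12, so y_{Nadir} = 27.5.
Then y_{Mesa} = 133/6 − (1/3)·27.5 = 13.
Equilibrium price: P = 163 − 2·40.5 = 82.

82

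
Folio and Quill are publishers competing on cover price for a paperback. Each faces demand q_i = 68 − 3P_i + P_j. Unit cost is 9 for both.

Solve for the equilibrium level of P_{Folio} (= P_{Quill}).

19

Folio's profit: π = (P_{Folio} − 9)(68 − 3P_{Folio} + P_{Quill}).
∂π/∂P_{Folio} = 95 − 6P_{Folio} + P_{Quill} = 0 ⇒ P_{Folio} = 95/6 + (1/6)P_{Quill}.
By symmetry P_{Quill} = P_{Folio}; substituting into the reaction function, (5/6)P_{Folio} = 95/6 and P_{Folio} = 19.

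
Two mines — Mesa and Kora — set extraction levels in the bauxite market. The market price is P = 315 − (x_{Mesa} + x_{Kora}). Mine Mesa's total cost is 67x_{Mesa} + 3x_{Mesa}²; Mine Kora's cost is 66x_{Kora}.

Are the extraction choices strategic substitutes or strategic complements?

Mine Mesa's profit: π = x_{Mesa}(315 − (x_{Mesa} + x_{Kora})) − 67x_{Mesa} − 3x_{Mesa}².
∂π/∂x_{Mesa} = 248 − 8x_{Mesa} − x_{Kora} = 0, so x_{Mesa} = 31 − 0.125x_{Kora}.
The best-response slope dx_{Mesa}/dx_{Kora} = −0.125 < 0: the reaction function is downward-sloping, so the choices are strategic substitutes.

strategic substitutes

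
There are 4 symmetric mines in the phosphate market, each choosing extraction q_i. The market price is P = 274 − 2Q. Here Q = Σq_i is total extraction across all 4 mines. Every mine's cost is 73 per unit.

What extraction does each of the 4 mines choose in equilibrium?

A representative mine's profit is π_i = q_i(274 − 2Q) − 73q_i, with Q = q_i + Σ_{j≠i} q_j.
First-order condition: 201 − 4q_i − 2Σ_{j≠i} q_j = 0.
In a symmetric equilibrium every mine chooses the same q, so Σ_{j≠i} q_j = 3q. The condition becomes 201 − 10q = 0, giving q = 201/10 = 20.1.

20.1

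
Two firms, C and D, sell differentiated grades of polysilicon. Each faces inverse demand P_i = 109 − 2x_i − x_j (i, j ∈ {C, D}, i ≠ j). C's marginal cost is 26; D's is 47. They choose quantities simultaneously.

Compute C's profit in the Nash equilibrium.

648

Firm C's profit: π = x_C(109 − 2x_C − x_D) − 26x_C.
∂π/∂x_C = 83 − 4x_C − x_D = 0 ⇒ x_C = 20.75 − 0.25x_D.
Similarly x_D = 15.5 − 0.25x_C.
Solving the two reaction functions simultaneously: (1 − (−0.25)(−0.25))x_C = 20.75 − 0.25·15.5, so 0.9375x_C = 16.875 and x_C = 18.
Then x_D = 15.5 − 0.25·18 = 11.
P_C = 109 − 2·18 − 11 = 62.
Profit = (62 − 26)·18 = 648.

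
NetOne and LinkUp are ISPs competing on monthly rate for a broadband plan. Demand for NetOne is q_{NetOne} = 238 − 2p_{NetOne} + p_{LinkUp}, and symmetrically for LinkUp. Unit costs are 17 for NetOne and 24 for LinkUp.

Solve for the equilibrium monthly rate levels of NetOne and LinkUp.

NetOne's profit: π = (p_{NetOne} − 17)(238 − 2p_{NetOne} + p_{LinkUp}).
∂π/∂p_{NetOne} = 272 − 4p_{NetOne} + p_{LinkUp} = 0 ⇒ p_{NetOne} = 68 + 0.25p_{LinkUp}.
Similarly p_{LinkUp} = 71.5 + 0.25p_{NetOne}.
Plugging p_{LinkUp} into NetOne's best response: p_{NetOne} = 68 + 0.25(71.5 + 0.25p_{NetOne}) ⇒ 0.9375p_{NetOne} = 85.875, so p_{NetOne} = 91.6.
Then p_{LinkUp} = 71.5 + 0.25·91.6 = 94.4.

91.6, 94.4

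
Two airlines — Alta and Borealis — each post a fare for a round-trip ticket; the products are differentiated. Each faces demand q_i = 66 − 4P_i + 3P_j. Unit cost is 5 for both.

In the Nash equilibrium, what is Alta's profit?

Alta's profit: π = (P_{Alta} − 5)(66 − 4P_{Alta} + 3P_{Borealis}).
∂π/∂P_{Alta} = 86 − 8P_{Alta} + 3P_{Borealis} = 0 ⇒ P_{Alta} = 10.75 + 0.375P_{Borealis}.
The game is symmetric, so in equilibrium P_{Borealis} = P_{Alta}: the reaction function gives 0.625P_{Alta} = 10.75, hence P_{Alta} = 17.2.
q_{Alta} = 66 − 4·17.2 + 3·17.2 = 48.8.
Profit = (17.2 − 5)·48.8 = 595.36.

595.36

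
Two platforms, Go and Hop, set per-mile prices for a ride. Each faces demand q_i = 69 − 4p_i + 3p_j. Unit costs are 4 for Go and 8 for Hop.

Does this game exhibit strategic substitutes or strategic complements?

strategic complements

Go's profit: π = (p_{Go} − 4)(69 − 4p_{Go} + 3p_{Hop}).
∂π/∂p_{Go} = 85 − 8p_{Go} + 3p_{Hop} = 0 ⇒ p_{Go} = 10.625 + 0.375p_{Hop}.
The best-response slope dp_{Go}/dp_{Hop} = 0.375 > 0: the reaction function is upward-sloping, so the choices are strategic complements.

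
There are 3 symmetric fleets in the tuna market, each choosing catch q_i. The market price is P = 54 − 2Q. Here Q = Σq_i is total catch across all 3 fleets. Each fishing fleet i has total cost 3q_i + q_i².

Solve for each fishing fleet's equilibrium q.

5.1

A representative fishing fleet's profit is π_i = q_i(54 − 2Q) − 3q_i − q_i², with Q = q_i + Σ_{j≠i} q_j.
First-order condition: 51 − 6q_i − 2Σ_{j≠i} q_j = 0.
With identical fishing fleets, set every q_j = q: then 51 − 6q − 4q = 0, i.e. q = 51/10 = 5.1.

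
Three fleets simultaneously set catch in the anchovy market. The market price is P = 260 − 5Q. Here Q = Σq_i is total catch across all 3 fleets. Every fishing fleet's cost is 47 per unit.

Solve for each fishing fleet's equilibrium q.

A representative fishing fleet's profit is π_i = q_i(260 − 5Q) − 47q_i, with Q = q_i + Σ_{j≠i} q_j.
First-order condition: 213 − 10q_i − 5Σ_{j≠i} q_j = 0.
In a symmetric equilibrium every fishing fleet chooses the same q, so Σ_{j≠i} q_j = 2q. The condition becomes 213 − 20q = 0, giving q = 213/20 = 10.65.

10.65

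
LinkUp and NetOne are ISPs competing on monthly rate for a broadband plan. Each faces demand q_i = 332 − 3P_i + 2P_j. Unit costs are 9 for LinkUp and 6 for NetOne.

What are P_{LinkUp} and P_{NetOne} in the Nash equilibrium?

89.1875, 88.0625

LinkUp's profit: π = (P_{LinkUp} − 9)(332 − 3P_{LinkUp} + 2P_{NetOne}).
∂π/∂P_{LinkUp} = 359 − 6P_{LinkUp} + 2P_{NetOne} = 0 ⇒ P_{LinkUp} = 359/6 + (1/3)P_{NetOne}.
Similarly P_{NetOne} = 175/3 + (1/3)P_{LinkUp}.
Solving the two reaction functions simultaneously: (1 − (1/3)(1/3))P_{LinkUp} = 359/6 + (1/3)·(175/3), so (8/9)P_{LinkUp} = 1427/18 and P_{LinkUp} = 89.1875.
Then P_{NetOne} = 175/3 + (1/3)·89.1875 = 88.0625.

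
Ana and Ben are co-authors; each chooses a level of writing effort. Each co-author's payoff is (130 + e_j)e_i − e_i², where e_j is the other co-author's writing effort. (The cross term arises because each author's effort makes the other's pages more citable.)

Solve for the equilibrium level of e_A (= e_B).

130

Ana's payoff is (130 + e_B)e_A − e_A².
∂π/∂e_A = 130 + e_B − 2e_A = 0, so e_A = 65 + 0.5e_B.
The game is symmetric, so in equilibrium e_B = e_A: the reaction function gives 0.5e_A = 65, hence e_A = 130.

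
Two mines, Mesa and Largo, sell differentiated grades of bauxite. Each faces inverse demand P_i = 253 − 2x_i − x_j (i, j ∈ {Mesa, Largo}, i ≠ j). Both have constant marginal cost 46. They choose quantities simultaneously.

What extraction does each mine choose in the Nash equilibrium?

41.4

Mine Mesa's profit: π = x_{Mesa}(253 − 2x_{Mesa} − x_{Largo}) − 46x_{Mesa}.
∂π/∂x_{Mesa} = 207 − 4x_{Mesa} − x_{Largo} = 0 ⇒ x_{Mesa} = 51.75 − 0.25x_{Largo}.
The game is symmetric, so in equilibrium x_{Largo} = x_{Mesa}: the reaction function gives 1.25x_{Mesa} = 51.75, hence x_{Mesa} = 41.4.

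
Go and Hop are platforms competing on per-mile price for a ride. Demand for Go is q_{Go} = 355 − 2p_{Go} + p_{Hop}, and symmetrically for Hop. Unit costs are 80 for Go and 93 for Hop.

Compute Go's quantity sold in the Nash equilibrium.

Go's profit: π = (p_{Go} − 80)(355 − 2p_{Go} + p_{Hop}).
∂π/∂p_{Go} = 515 − 4p_{Go} + p_{Hop} = 0 ⇒ p_{Go} = 128.75 + 0.25p_{Hop}.
Similarly p_{Hop} = 135.25 + 0.25p_{Go}.
Plugging p_{Hop} into Go's best response: p_{Go} = 128.75 + 0.25(135.25 + 0.25p_{Go}) ⇒ 0.9375p_{Go} = 162.5625, so p_{Go} = 173.4.
Then p_{Hop} = 135.25 + 0.25·173.4 = 178.6.
q_{Go} = 355 − 2·173.4 + 178.6 = 186.8.

186.8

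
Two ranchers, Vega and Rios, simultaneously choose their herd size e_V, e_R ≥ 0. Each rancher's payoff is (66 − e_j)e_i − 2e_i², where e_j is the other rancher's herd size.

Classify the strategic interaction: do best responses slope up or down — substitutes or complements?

Vega's payoff is (66 − e_R)e_V − 2e_V².
∂π/∂e_V = 66 − e_R − 4e_V = 0, so e_V = 16.5 − 0.25e_R.
The best-response slope de_V/de_R = −0.25 < 0: the reaction function is downward-sloping, so the choices are strategic substitutes.

strategic substitutes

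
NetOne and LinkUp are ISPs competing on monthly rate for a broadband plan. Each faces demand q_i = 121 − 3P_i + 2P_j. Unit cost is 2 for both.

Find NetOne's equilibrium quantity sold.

NetOne's profit: π = (P_{NetOne} − 2)(121 − 3P_{NetOne} + 2P_{LinkUp}).
∂π/∂P_{NetOne} = 127 − 6P_{NetOne} + 2P_{LinkUp} = 0 ⇒ P_{NetOne} = 127/6 + (1/3)P_{LinkUp}.
By symmetry P_{LinkUp} = P_{NetOne}; substituting into the reaction function, (2/3)P_{NetOne} = 127/6 and P_{NetOne} = 31.75.
q_{NetOne} = 121 − 3·31.75 + 2·31.75 = 89.25.

89.25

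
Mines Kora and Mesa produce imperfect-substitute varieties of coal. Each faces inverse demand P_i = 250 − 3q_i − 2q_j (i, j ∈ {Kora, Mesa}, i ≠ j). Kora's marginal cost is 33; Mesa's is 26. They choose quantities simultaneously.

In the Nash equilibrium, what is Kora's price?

113.0625

Mine Kora's profit: π = q_{Kora}(250 − 3q_{Kora} − 2q_{Mesa}) − 33q_{Kora}.
∂π/∂q_{Kora} = 217 − 6q_{Kora} − 2q_{Mesa} = 0 ⇒ q_{Kora} = 217/6 − (1/3)q_{Mesa}.
Similarly q_{Mesa} = 112/3 − (1/3)q_{Kora}.
Substituting the second reaction function into the first: q_{Kora} = 217/6 − (1/3)(112/3 − (1/3)q_{Kora}), which gives (8/9)q_{Kora} = 427/18 ⇒ q_{Kora} = 26.6875.
Then q_{Mesa} = 112/3 − (1/3)·26.6875 = 28.4375.
P_{Kora} = 250 − 3·26.6875 − 2·28.4375 = 113.0625.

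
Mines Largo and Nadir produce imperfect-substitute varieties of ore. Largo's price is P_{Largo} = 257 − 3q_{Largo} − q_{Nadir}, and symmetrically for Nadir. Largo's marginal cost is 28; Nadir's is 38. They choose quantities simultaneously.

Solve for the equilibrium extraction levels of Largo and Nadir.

Mine Largo's profit: π = q_{Largo}(257 − 3q_{Largo} − q_{Nadir}) − 28q_{Largo}.
∂π/∂q_{Largo} = 229 − 6q_{Largo} − q_{Nadir} = 0 ⇒ q_{Largo} = 229/6 − (1/6)q_{Nadir}.
Similarly q_{Nadir} = 36.5 − (1/6)q_{Largo}.
Solving the two reaction functions simultaneously: (1 − (−1/6)(−1/6))q_{Largo} = 229/6 − (1/6)·36.5, so (35/36)q_{Largo} = 385/12 and q_{Largo} = 33.
Then q_{Nadir} = 36.5 − (1/6)·33 = 31.

33, 31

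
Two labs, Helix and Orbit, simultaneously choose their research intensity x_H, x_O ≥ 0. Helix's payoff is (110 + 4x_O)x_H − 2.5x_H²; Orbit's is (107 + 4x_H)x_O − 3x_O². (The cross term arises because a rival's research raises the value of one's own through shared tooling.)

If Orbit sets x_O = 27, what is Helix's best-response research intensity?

43.6

Expanding Helix's payoff: 110x_H + 4x_Ox_H − 2.5x_H².
∂π/∂x_H = 110 + 4x_O − 5x_H = 0, so x_H = 22 + 0.8x_O.
At x_O = 27: x_H = 22 + 0.8·27 = 43.6.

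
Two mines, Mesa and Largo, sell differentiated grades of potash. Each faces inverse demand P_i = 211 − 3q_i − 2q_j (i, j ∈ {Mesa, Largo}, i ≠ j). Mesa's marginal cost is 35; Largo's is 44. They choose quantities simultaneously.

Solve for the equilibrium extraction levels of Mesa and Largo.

Mine Mesa's profit: π = q_{Mesa}(211 − 3q_{Mesa} − 2q_{Largo}) − 35q_{Mesa}.
∂π/∂q_{Mesa} = 176 − 6q_{Mesa} − 2q_{Largo} = 0 ⇒ q_{Mesa} = 88/3 − (1/3)q_{Largo}.
Similarly q_{Largo} = 167/6 − (1/3)q_{Mesa}.
Substituting the second reaction function into the first: q_{Mesa} = 88/3 − (1/3)(167/6 − (1/3)q_{Mesa}), which gives (8/9)q_{Mesa} = 361/18 ⇒ q_{Mesa} = 22.5625.
Then q_{Largo} = 167/6 − (1/3)·22.5625 = 20.3125.

22.5625, 20.3125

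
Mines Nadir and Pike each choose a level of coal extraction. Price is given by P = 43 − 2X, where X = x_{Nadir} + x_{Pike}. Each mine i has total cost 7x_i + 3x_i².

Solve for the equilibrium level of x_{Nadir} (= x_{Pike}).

3

Mine Nadir's profit: π = x_{Nadir}(43 − 2(x_{Nadir} + x_{Pike})) − 7x_{Nadir} − 3x_{Nadir}².
∂π/∂x_{Nadir} = 36 − 10x_{Nadir} − 2x_{Pike} = 0, so x_{Nadir} = 3.6 − 0.2x_{Pike}.
The game is symmetric, so in equilibrium x_{Pike} = x_{Nadir}: the reaction function gives 1.2x_{Nadir} = 3.6, hence x_{Nadir} = 3.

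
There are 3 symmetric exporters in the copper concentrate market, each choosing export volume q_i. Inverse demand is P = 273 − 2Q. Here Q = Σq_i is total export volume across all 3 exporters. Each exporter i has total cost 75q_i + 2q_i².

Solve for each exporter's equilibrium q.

16.5

A representative exporter's profit is π_i = q_i(273 − 2Q) − 75q_i − 2q_i², with Q = q_i + Σ_{j≠i} q_j.
First-order condition: 198 − 8q_i − 2Σ_{j≠i} q_j = 0.
With identical exporters, set every q_j = q: then 198 − 8q − 4q = 0, i.e. q = 198/12 = 16.5.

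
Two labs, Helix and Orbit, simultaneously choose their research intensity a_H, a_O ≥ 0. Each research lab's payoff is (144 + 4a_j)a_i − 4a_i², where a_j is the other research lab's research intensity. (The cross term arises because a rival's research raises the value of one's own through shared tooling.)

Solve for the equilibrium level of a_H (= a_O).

Helix's payoff is (144 + 4a_O)a_H − 4a_H².
∂π/∂a_H = 144 + 4a_O − 8a_H = 0, so a_H = 18 + 0.5a_O.
Setting a_H = a_O in the reaction function: a_H = 18 + 0.5a_H, so a_H = 18 / 0.5 = 36.

36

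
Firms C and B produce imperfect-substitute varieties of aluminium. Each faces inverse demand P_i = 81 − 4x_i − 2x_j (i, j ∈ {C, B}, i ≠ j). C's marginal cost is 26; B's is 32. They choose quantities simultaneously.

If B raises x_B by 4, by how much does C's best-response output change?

-1

Firm C's profit: π = x_C(81 − 4x_C − 2x_B) − 26x_C.
∂π/∂x_C = 55 − 8x_C − 2x_B = 0 ⇒ x_C = 6.875 − 0.25x_B.
The reaction-function slope is −0.25, so a 4-unit rise in x_B moves x_C by −0.25 × 4 = −1. C's best response falls — the actions are strategic substitutes.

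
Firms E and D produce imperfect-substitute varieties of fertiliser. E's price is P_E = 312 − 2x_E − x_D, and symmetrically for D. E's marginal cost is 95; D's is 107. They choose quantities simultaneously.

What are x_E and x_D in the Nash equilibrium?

44.2, 40.2

Firm E's profit: π = x_E(312 − 2x_E − x_D) − 95x_E.
∂π/∂x_E = 217 − 4x_E − x_D = 0 ⇒ x_E = 54.25 − 0.25x_D.
Similarly x_D = 51.25 − 0.25x_E.
Substituting the second reaction function into the first: x_E = 54.25 − 0.25(51.25 − 0.25x_E), which gives 0.9375x_E = 41.4375 ⇒ x_E = 44.2.
Then x_D = 51.25 − 0.25·44.2 = 40.2.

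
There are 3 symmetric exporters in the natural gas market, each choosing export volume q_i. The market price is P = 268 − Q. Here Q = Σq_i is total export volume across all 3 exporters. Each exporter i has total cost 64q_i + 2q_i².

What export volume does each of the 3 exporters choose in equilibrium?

25.5

A representative exporter's profit is π_i = q_i(268 − Q) − 64q_i − 2q_i², with Q = q_i + Σ_{j≠i} q_j.
First-order condition: 204 − 6q_i − Σ_{j≠i} q_j = 0.
In a symmetric equilibrium every exporter chooses the same q, so Σ_{j≠i} q_j = 2q. The condition becomes 204 − 8q = 0, giving q = 204/8 = 25.5.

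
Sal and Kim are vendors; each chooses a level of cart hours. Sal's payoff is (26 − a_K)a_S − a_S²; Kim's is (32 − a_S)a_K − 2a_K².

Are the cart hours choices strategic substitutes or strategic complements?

Expanding Sal's payoff: 26a_S − a_Ka_S − a_S².
∂π/∂a_S = 26 − a_K − 2a_S = 0, so a_S = 13 − 0.5a_K.
The best-response slope da_S/da_K = −0.5 < 0: the reaction function is downward-sloping, so the choices are strategic substitutes.

strategic substitutes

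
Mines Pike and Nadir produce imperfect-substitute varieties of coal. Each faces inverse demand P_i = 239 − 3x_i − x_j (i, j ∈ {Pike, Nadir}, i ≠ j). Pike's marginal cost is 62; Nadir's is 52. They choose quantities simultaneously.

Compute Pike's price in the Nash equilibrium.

Mine Pike's profit: π = x_{Pike}(239 − 3x_{Pike} − x_{Nadir}) − 62x_{Pike}.
∂π/∂x_{Pike} = 177 − 6x_{Pike} − x_{Nadir} = 0 ⇒ x_{Pike} = 29.5 − (1/6)x_{Nadir}.
Similarly x_{Nadir} = 187/6 − (1/6)x_{Pike}.
Substituting the second reaction function into the first: x_{Pike} = 29.5 − (1/6)(187/6 − (1/6)x_{Pike}), which gives (35/36)x_{Pike} = 875/36 ⇒ x_{Pike} = 25.
Then x_{Nadir} = 187/6 − (1/6)·25 = 27.
P_{Pike} = 239 − 3·25 − 27 = 137.

137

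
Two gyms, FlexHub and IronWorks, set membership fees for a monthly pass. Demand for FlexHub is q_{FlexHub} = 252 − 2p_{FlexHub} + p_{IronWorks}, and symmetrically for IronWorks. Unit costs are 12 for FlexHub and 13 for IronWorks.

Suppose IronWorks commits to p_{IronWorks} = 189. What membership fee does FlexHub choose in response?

FlexHub's profit: π = (p_{FlexHub} − 12)(252 − 2p_{FlexHub} + p_{IronWorks}).
∂π/∂p_{FlexHub} = 276 − 4p_{FlexHub} + p_{IronWorks} = 0 ⇒ p_{FlexHub} = 69 + 0.25p_{IronWorks}.
At p_{IronWorks} = 189: p_{FlexHub} = 69 + 0.25·189 = 116.25.

116.25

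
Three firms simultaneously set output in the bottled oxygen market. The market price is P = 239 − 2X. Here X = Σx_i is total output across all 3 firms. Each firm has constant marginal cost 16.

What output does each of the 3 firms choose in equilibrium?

27.875

A representative firm's profit is π_i = x_i(239 − 2X) − 16x_i, with X = x_i + Σ_{j≠i} x_j.
First-order condition: 223 − 4x_i − 2Σ_{j≠i} x_j = 0.
In a symmetric equilibrium every firm chooses the same x, so Σ_{j≠i} x_j = 2x. The condition becomes 223 − 8x = 0, giving x = 223/8 = 27.875.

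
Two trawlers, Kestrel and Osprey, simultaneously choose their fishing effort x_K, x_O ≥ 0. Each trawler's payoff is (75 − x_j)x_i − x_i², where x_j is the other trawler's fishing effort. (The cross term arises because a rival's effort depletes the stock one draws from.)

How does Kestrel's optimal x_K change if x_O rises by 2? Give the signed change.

-1

Kestrel's payoff is (75 − x_O)x_K − x_K².
∂π/∂x_K = 75 − x_O − 2x_K = 0, so x_K = 37.5 − 0.5x_O.
The reaction-function slope is −0.5, so a 2-unit rise in x_O moves x_K by −0.5 × 2 = −1. Kestrel's best response falls — the actions are strategic substitutes.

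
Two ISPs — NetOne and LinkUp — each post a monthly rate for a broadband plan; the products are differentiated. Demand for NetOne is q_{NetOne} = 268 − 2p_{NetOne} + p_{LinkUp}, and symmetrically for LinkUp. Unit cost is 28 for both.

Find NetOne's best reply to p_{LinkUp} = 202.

NetOne's profit: π = (p_{NetOne} − 28)(268 − 2p_{NetOne} + p_{LinkUp}).
∂π/∂p_{NetOne} = 324 − 4p_{NetOne} + p_{LinkUp} = 0 ⇒ p_{NetOne} = 81 + 0.25p_{LinkUp}.
At p_{LinkUp} = 202: p_{NetOne} = 81 + 0.25·202 = 131.5.

131.5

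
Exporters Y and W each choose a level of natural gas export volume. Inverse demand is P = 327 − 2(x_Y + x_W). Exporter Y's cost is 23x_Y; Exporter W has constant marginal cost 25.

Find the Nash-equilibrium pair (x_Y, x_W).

Exporter Y's profit: π = x_Y(327 − 2(x_Y + x_W)) − 23x_Y.
∂π/∂x_Y = 304 − 4x_Y − 2x_W = 0, so x_Y = 76 − 0.5x_W.
By the same steps for W: x_W = 75.5 − 0.5x_Y.
Plugging x_W into Y's best response: x_Y = 76 − 0.5(75.5 − 0.5x_Y) ⇒ 0.75x_Y = 38.25, so x_Y = 51.
Then x_W = 75.5 − 0.5·51 = 50.

51, 50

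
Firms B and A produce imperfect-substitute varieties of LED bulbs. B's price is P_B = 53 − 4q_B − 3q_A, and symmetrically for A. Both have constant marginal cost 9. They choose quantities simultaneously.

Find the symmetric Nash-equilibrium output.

Firm B's profit: π = q_B(53 − 4q_B − 3q_A) − 9q_B.
∂π/∂q_B = 44 − 8q_B − 3q_A = 0 ⇒ q_B = 5.5 − 0.375q_A.
The game is symmetric, so in equilibrium q_A = q_B: the reaction function gives 1.375q_B = 5.5, hence q_B = 4.

4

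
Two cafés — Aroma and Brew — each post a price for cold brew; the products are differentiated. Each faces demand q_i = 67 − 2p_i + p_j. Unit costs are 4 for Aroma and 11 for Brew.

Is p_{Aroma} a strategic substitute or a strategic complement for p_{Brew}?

strategic complements

Aroma's profit: π = (p_{Aroma} − 4)(67 − 2p_{Aroma} + p_{Brew}).
∂π/∂p_{Aroma} = 75 − 4p_{Aroma} + p_{Brew} = 0 ⇒ p_{Aroma} = 18.75 + 0.25p_{Brew}.
The best-response slope dp_{Aroma}/dp_{Brew} = 0.25 > 0: the reaction function is upward-sloping, so the choices are strategic complements.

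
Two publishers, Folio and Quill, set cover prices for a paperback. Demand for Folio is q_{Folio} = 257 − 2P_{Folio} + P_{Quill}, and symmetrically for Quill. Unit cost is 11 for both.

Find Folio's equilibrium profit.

13448

Folio's profit: π = (P_{Folio} − 11)(257 − 2P_{Folio} + P_{Quill}).
∂π/∂P_{Folio} = 279 − 4P_{Folio} + P_{Quill} = 0 ⇒ P_{Folio} = 69.75 + 0.25P_{Quill}.
The game is symmetric, so in equilibrium P_{Quill} = P_{Folio}: the reaction function gives 0.75P_{Folio} = 69.75, hence P_{Folio} = 93.
q_{Folio} = 257 − 2·93 + 93 = 164.
Profit = (93 − 11)·164 = 13448.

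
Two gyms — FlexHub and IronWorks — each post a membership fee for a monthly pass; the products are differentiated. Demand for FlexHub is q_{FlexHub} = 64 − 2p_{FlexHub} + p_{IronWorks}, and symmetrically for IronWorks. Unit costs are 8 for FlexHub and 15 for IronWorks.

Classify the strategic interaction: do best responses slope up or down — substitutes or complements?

FlexHub's profit: π = (p_{FlexHub} − 8)(64 − 2p_{FlexHub} + p_{IronWorks}).
∂π/∂p_{FlexHub} = 80 − 4p_{FlexHub} + p_{IronWorks} = 0 ⇒ p_{FlexHub} = 20 + 0.25p_{IronWorks}.
The best-response slope dp_{FlexHub}/dp_{IronWorks} = 0.25 > 0: the reaction function is upward-sloping, so the choices are strategic complements.

strategic complements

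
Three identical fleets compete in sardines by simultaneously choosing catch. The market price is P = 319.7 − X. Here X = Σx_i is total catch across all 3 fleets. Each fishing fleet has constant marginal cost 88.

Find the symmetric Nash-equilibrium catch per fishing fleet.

A representative fishing fleet's profit is π_i = x_i(319.7 − X) − 88x_i, with X = x_i + Σ_{j≠i} x_j.
First-order condition: 231.7 − 2x_i − Σ_{j≠i} x_j = 0.
With identical fishing fleets, set every x_j = x: then 231.7 − 2x − 2x = 0, i.e. x = 231.7/4 = 57.925.

57.925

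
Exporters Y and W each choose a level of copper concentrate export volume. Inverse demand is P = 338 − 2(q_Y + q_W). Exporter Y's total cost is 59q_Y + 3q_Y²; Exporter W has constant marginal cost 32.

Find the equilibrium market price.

171

Exporter Y's profit: π = q_Y(338 − 2(q_Y + q_W)) − 59q_Y − 3q_Y².
∂π/∂q_Y = 279 − 10q_Y − 2q_W = 0, so q_Y = 27.9 − 0.2q_W.
For W: ∂π/∂q_W = 306 − 4q_W − 2q_Y = 0 ⇒ q_W = 76.5 − 0.5q_Y.
Substituting the second reaction function into the first: q_Y = 27.9 − 0.2(76.5 − 0.5q_Y), which gives 0.9q_Y = 12.6 ⇒ q_Y = 14.
Then q_W = 76.5 − 0.5·14 = 69.5.
Equilibrium price: P = 338 − 2·83.5 = 171.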